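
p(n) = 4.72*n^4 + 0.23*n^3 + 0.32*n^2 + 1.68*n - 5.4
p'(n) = 18.88*n^3 + 0.69*n^2 + 0.64*n + 1.68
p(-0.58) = -5.78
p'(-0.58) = -2.14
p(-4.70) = 2273.10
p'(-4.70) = -1946.26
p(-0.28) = -5.82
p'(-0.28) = 1.14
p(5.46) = 4245.56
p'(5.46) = 3098.87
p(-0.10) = -5.56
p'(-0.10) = 1.60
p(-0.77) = -4.95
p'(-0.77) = -7.02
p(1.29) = 10.86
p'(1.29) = 44.18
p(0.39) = -4.57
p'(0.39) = 3.15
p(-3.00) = 368.55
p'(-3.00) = -503.79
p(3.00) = 391.05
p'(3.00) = 519.57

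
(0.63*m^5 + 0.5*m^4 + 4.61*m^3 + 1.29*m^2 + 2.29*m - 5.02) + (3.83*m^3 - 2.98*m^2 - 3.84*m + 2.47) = 0.63*m^5 + 0.5*m^4 + 8.44*m^3 - 1.69*m^2 - 1.55*m - 2.55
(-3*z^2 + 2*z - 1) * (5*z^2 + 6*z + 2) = -15*z^4 - 8*z^3 + z^2 - 2*z - 2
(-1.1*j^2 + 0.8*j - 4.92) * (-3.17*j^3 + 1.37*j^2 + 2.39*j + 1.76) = 3.487*j^5 - 4.043*j^4 + 14.0634*j^3 - 6.7644*j^2 - 10.3508*j - 8.6592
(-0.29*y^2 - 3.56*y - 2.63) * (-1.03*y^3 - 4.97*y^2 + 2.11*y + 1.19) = 0.2987*y^5 + 5.1081*y^4 + 19.7902*y^3 + 5.2144*y^2 - 9.7857*y - 3.1297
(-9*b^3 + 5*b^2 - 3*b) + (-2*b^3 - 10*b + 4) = -11*b^3 + 5*b^2 - 13*b + 4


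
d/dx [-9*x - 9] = -9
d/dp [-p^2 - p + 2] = -2*p - 1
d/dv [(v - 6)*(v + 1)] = 2*v - 5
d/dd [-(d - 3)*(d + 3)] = -2*d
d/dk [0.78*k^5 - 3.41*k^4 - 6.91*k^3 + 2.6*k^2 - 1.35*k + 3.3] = 3.9*k^4 - 13.64*k^3 - 20.73*k^2 + 5.2*k - 1.35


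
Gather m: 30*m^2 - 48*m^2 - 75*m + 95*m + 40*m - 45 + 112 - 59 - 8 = -18*m^2 + 60*m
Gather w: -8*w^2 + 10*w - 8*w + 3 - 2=-8*w^2 + 2*w + 1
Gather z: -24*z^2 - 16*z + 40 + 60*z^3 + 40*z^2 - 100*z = 60*z^3 + 16*z^2 - 116*z + 40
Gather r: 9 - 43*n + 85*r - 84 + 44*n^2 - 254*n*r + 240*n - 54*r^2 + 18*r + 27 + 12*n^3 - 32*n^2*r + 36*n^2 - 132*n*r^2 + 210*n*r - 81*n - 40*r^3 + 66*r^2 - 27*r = 12*n^3 + 80*n^2 + 116*n - 40*r^3 + r^2*(12 - 132*n) + r*(-32*n^2 - 44*n + 76) - 48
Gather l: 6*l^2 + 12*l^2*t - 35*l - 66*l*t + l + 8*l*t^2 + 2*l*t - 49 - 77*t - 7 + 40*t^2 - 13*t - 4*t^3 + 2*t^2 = l^2*(12*t + 6) + l*(8*t^2 - 64*t - 34) - 4*t^3 + 42*t^2 - 90*t - 56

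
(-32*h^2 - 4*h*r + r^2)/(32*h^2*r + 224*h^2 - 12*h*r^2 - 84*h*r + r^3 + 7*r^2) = (4*h + r)/(-4*h*r - 28*h + r^2 + 7*r)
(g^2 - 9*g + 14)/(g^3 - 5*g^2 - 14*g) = (g - 2)/(g*(g + 2))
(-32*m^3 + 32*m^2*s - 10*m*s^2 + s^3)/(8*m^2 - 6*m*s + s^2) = -4*m + s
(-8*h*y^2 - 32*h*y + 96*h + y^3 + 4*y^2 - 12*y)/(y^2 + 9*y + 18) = (-8*h*y + 16*h + y^2 - 2*y)/(y + 3)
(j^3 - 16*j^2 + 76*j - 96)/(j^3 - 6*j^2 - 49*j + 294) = (j^2 - 10*j + 16)/(j^2 - 49)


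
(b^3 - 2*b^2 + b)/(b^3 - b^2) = (b - 1)/b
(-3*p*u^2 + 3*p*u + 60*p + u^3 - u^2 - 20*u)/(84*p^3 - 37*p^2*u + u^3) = (-u^2 + u + 20)/(28*p^2 - 3*p*u - u^2)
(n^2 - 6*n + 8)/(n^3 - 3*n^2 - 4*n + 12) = (n - 4)/(n^2 - n - 6)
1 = 1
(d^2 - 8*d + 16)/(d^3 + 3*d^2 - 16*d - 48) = (d - 4)/(d^2 + 7*d + 12)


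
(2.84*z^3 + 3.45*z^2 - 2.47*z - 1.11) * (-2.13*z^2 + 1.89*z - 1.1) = -6.0492*z^5 - 1.9809*z^4 + 8.6576*z^3 - 6.099*z^2 + 0.6191*z + 1.221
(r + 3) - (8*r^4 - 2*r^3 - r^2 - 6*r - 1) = -8*r^4 + 2*r^3 + r^2 + 7*r + 4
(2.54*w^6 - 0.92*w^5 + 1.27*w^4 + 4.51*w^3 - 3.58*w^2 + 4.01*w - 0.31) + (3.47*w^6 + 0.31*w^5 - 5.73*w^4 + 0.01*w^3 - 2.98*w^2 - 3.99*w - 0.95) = 6.01*w^6 - 0.61*w^5 - 4.46*w^4 + 4.52*w^3 - 6.56*w^2 + 0.0199999999999996*w - 1.26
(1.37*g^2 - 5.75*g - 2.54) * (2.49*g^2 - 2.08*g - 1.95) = 3.4113*g^4 - 17.1671*g^3 + 2.9639*g^2 + 16.4957*g + 4.953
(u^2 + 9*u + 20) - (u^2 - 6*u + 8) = 15*u + 12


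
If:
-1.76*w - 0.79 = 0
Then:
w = -0.45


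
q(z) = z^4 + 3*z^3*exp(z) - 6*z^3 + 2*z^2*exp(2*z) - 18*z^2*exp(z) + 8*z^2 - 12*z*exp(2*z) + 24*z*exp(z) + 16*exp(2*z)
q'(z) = 3*z^3*exp(z) + 4*z^3 + 4*z^2*exp(2*z) - 9*z^2*exp(z) - 18*z^2 - 20*z*exp(2*z) - 12*z*exp(z) + 16*z + 20*exp(2*z) + 24*exp(z)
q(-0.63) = -0.52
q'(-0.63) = 5.98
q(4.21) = 4614.20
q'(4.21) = 32975.04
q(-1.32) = 14.61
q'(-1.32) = -53.26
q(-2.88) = 262.41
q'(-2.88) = -295.51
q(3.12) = -1229.46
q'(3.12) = -2004.54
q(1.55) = 75.75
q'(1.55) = -58.20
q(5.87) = 1861746.52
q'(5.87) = 5162281.98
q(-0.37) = 3.36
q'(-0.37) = 23.44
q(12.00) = 4238728286094.24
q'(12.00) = 9430740742790.34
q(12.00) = 4238728286094.24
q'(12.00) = 9430740742790.34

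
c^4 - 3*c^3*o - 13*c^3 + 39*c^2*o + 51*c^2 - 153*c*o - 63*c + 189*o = (c - 7)*(c - 3)^2*(c - 3*o)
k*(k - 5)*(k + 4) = k^3 - k^2 - 20*k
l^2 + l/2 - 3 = (l - 3/2)*(l + 2)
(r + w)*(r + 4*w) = r^2 + 5*r*w + 4*w^2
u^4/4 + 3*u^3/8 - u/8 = u*(u/4 + 1/4)*(u - 1/2)*(u + 1)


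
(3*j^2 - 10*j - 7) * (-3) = -9*j^2 + 30*j + 21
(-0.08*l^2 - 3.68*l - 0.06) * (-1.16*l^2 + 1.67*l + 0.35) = 0.0928*l^4 + 4.1352*l^3 - 6.104*l^2 - 1.3882*l - 0.021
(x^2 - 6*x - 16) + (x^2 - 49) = 2*x^2 - 6*x - 65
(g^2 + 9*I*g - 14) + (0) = g^2 + 9*I*g - 14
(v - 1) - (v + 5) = -6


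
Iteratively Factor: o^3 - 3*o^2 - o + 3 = (o - 3)*(o^2 - 1) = (o - 3)*(o - 1)*(o + 1)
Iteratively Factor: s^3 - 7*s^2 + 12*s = (s - 3)*(s^2 - 4*s) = s*(s - 3)*(s - 4)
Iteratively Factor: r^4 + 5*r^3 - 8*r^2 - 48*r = (r)*(r^3 + 5*r^2 - 8*r - 48) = r*(r + 4)*(r^2 + r - 12) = r*(r - 3)*(r + 4)*(r + 4)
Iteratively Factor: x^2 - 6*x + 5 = (x - 1)*(x - 5)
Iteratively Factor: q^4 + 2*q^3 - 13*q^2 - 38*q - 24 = (q + 3)*(q^3 - q^2 - 10*q - 8) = (q + 1)*(q + 3)*(q^2 - 2*q - 8) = (q - 4)*(q + 1)*(q + 3)*(q + 2)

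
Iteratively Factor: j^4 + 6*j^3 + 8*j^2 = (j)*(j^3 + 6*j^2 + 8*j) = j*(j + 2)*(j^2 + 4*j) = j^2*(j + 2)*(j + 4)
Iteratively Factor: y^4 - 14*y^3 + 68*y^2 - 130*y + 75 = (y - 1)*(y^3 - 13*y^2 + 55*y - 75) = (y - 5)*(y - 1)*(y^2 - 8*y + 15) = (y - 5)*(y - 3)*(y - 1)*(y - 5)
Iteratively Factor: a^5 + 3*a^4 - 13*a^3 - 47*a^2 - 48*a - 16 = (a - 4)*(a^4 + 7*a^3 + 15*a^2 + 13*a + 4) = (a - 4)*(a + 1)*(a^3 + 6*a^2 + 9*a + 4) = (a - 4)*(a + 1)^2*(a^2 + 5*a + 4) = (a - 4)*(a + 1)^3*(a + 4)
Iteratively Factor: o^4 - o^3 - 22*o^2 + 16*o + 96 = (o + 2)*(o^3 - 3*o^2 - 16*o + 48) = (o - 4)*(o + 2)*(o^2 + o - 12) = (o - 4)*(o + 2)*(o + 4)*(o - 3)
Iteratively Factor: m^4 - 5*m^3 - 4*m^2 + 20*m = (m + 2)*(m^3 - 7*m^2 + 10*m) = (m - 5)*(m + 2)*(m^2 - 2*m) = (m - 5)*(m - 2)*(m + 2)*(m)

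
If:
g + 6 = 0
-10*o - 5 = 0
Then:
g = -6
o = -1/2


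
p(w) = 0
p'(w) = 0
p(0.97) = 0.00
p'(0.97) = 0.00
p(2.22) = 0.00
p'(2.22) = 0.00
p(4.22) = 0.00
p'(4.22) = 0.00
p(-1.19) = 0.00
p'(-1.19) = 0.00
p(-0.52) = 0.00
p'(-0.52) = 0.00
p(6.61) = 0.00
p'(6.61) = 0.00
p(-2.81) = 0.00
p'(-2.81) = 0.00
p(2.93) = 0.00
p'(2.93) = 0.00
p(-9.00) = 0.00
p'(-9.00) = 0.00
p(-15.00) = 0.00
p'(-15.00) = 0.00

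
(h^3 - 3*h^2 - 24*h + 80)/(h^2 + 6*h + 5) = (h^2 - 8*h + 16)/(h + 1)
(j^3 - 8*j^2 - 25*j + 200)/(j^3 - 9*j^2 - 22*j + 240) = (j - 5)/(j - 6)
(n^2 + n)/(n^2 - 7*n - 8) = n/(n - 8)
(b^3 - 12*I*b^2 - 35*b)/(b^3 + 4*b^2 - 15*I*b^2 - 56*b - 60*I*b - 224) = b*(b - 5*I)/(b^2 + 4*b*(1 - 2*I) - 32*I)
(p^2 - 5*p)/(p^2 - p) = (p - 5)/(p - 1)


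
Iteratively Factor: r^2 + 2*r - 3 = (r + 3)*(r - 1)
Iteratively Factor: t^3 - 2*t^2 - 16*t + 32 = (t - 2)*(t^2 - 16) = (t - 2)*(t + 4)*(t - 4)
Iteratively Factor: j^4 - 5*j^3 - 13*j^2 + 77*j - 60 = (j - 5)*(j^3 - 13*j + 12) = (j - 5)*(j + 4)*(j^2 - 4*j + 3) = (j - 5)*(j - 3)*(j + 4)*(j - 1)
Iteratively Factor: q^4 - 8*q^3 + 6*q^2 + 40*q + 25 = (q + 1)*(q^3 - 9*q^2 + 15*q + 25) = (q - 5)*(q + 1)*(q^2 - 4*q - 5) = (q - 5)^2*(q + 1)*(q + 1)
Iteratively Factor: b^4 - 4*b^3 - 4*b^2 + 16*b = (b - 2)*(b^3 - 2*b^2 - 8*b) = (b - 4)*(b - 2)*(b^2 + 2*b) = b*(b - 4)*(b - 2)*(b + 2)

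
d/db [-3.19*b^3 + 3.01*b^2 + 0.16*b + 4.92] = -9.57*b^2 + 6.02*b + 0.16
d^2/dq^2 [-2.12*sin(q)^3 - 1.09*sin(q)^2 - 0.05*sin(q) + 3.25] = 1.64*sin(q) - 4.77*sin(3*q) - 2.18*cos(2*q)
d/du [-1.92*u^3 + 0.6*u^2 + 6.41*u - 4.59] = -5.76*u^2 + 1.2*u + 6.41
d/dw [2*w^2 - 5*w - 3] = 4*w - 5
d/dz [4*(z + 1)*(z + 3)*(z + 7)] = 12*z^2 + 88*z + 124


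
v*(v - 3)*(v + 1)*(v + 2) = v^4 - 7*v^2 - 6*v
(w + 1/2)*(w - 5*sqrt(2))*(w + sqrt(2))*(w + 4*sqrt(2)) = w^4 + w^3/2 - 42*w^2 - 40*sqrt(2)*w - 21*w - 20*sqrt(2)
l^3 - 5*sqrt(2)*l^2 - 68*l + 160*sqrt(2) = (l - 8*sqrt(2))*(l - 2*sqrt(2))*(l + 5*sqrt(2))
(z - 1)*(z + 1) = z^2 - 1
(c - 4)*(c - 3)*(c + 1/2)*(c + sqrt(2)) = c^4 - 13*c^3/2 + sqrt(2)*c^3 - 13*sqrt(2)*c^2/2 + 17*c^2/2 + 6*c + 17*sqrt(2)*c/2 + 6*sqrt(2)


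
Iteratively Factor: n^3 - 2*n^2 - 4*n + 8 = (n + 2)*(n^2 - 4*n + 4) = (n - 2)*(n + 2)*(n - 2)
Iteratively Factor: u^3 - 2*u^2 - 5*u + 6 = (u + 2)*(u^2 - 4*u + 3) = (u - 3)*(u + 2)*(u - 1)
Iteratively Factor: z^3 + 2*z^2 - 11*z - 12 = (z - 3)*(z^2 + 5*z + 4) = (z - 3)*(z + 1)*(z + 4)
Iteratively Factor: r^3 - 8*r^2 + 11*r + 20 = (r - 5)*(r^2 - 3*r - 4) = (r - 5)*(r - 4)*(r + 1)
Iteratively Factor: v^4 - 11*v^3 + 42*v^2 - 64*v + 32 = (v - 1)*(v^3 - 10*v^2 + 32*v - 32) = (v - 4)*(v - 1)*(v^2 - 6*v + 8) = (v - 4)*(v - 2)*(v - 1)*(v - 4)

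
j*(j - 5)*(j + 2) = j^3 - 3*j^2 - 10*j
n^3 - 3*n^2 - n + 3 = (n - 3)*(n - 1)*(n + 1)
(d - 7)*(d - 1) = d^2 - 8*d + 7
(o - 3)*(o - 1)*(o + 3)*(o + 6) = o^4 + 5*o^3 - 15*o^2 - 45*o + 54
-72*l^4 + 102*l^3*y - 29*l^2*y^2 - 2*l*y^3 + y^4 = (-4*l + y)*(-3*l + y)*(-l + y)*(6*l + y)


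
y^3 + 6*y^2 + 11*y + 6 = (y + 1)*(y + 2)*(y + 3)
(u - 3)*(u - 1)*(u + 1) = u^3 - 3*u^2 - u + 3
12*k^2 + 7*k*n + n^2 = (3*k + n)*(4*k + n)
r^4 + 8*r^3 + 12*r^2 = r^2*(r + 2)*(r + 6)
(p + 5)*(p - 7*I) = p^2 + 5*p - 7*I*p - 35*I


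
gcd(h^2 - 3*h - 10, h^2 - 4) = h + 2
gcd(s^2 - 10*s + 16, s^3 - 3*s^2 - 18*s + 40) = s - 2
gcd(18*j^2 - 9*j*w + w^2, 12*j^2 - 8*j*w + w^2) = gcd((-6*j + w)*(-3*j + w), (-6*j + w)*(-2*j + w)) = -6*j + w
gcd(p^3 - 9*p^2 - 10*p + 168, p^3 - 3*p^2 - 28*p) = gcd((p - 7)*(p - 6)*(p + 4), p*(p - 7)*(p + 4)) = p^2 - 3*p - 28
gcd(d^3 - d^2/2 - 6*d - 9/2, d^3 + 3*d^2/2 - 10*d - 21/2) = d^2 - 2*d - 3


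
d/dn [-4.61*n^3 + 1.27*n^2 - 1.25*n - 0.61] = -13.83*n^2 + 2.54*n - 1.25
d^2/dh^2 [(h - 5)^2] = 2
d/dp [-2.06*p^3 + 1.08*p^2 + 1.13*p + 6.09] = -6.18*p^2 + 2.16*p + 1.13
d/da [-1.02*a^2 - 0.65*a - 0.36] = -2.04*a - 0.65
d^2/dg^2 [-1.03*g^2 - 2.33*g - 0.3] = -2.06000000000000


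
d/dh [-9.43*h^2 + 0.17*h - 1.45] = 0.17 - 18.86*h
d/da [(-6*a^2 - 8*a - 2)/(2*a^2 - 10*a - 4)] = (19*a^2 + 14*a + 3)/(a^4 - 10*a^3 + 21*a^2 + 20*a + 4)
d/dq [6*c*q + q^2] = 6*c + 2*q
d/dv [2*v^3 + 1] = 6*v^2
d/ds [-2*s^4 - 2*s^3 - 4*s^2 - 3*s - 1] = -8*s^3 - 6*s^2 - 8*s - 3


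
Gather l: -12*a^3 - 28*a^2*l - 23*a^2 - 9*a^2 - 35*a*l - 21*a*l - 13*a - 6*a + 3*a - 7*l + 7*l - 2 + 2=-12*a^3 - 32*a^2 - 16*a + l*(-28*a^2 - 56*a)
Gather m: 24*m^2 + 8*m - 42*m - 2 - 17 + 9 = 24*m^2 - 34*m - 10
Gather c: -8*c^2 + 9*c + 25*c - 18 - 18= -8*c^2 + 34*c - 36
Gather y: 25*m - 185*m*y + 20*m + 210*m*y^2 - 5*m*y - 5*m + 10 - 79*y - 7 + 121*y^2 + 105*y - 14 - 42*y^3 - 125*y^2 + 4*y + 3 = 40*m - 42*y^3 + y^2*(210*m - 4) + y*(30 - 190*m) - 8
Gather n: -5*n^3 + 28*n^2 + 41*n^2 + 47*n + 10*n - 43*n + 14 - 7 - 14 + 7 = -5*n^3 + 69*n^2 + 14*n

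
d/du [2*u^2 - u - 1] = 4*u - 1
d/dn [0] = 0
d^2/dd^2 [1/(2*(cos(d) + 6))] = (sin(d)^2 + 6*cos(d) + 1)/(2*(cos(d) + 6)^3)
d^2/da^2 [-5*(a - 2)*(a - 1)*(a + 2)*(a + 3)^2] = -100*a^3 - 300*a^2 + 30*a + 290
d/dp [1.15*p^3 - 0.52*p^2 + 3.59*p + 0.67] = 3.45*p^2 - 1.04*p + 3.59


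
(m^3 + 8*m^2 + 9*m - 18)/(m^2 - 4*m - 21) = (m^2 + 5*m - 6)/(m - 7)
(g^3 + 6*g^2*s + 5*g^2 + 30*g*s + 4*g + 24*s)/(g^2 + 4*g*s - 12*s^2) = (-g^2 - 5*g - 4)/(-g + 2*s)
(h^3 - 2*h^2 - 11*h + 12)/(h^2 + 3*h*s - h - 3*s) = (h^2 - h - 12)/(h + 3*s)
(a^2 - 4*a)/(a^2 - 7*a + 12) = a/(a - 3)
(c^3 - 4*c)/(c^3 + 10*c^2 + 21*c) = (c^2 - 4)/(c^2 + 10*c + 21)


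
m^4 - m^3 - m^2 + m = m*(m - 1)^2*(m + 1)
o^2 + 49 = (o - 7*I)*(o + 7*I)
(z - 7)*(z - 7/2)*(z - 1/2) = z^3 - 11*z^2 + 119*z/4 - 49/4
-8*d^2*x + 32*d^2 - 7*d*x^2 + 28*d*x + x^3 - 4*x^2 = (-8*d + x)*(d + x)*(x - 4)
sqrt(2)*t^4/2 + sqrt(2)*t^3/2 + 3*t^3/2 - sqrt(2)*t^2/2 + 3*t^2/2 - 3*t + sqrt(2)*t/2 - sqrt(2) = (t/2 + sqrt(2)/2)*(t - 1)*(t + 2)*(sqrt(2)*t + 1)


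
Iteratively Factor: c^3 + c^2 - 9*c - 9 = (c + 1)*(c^2 - 9) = (c - 3)*(c + 1)*(c + 3)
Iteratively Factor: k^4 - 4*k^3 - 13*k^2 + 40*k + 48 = (k - 4)*(k^3 - 13*k - 12) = (k - 4)*(k + 3)*(k^2 - 3*k - 4) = (k - 4)^2*(k + 3)*(k + 1)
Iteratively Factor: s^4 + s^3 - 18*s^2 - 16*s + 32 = (s + 4)*(s^3 - 3*s^2 - 6*s + 8) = (s - 4)*(s + 4)*(s^2 + s - 2) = (s - 4)*(s - 1)*(s + 4)*(s + 2)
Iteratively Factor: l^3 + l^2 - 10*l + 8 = (l - 2)*(l^2 + 3*l - 4) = (l - 2)*(l - 1)*(l + 4)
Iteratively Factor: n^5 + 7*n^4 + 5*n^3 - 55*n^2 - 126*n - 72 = (n + 1)*(n^4 + 6*n^3 - n^2 - 54*n - 72) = (n - 3)*(n + 1)*(n^3 + 9*n^2 + 26*n + 24) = (n - 3)*(n + 1)*(n + 2)*(n^2 + 7*n + 12) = (n - 3)*(n + 1)*(n + 2)*(n + 3)*(n + 4)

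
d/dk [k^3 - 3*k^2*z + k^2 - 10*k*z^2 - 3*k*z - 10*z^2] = 3*k^2 - 6*k*z + 2*k - 10*z^2 - 3*z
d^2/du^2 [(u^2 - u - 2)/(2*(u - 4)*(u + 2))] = (u^3 + 18*u^2 - 12*u + 56)/(u^6 - 6*u^5 - 12*u^4 + 88*u^3 + 96*u^2 - 384*u - 512)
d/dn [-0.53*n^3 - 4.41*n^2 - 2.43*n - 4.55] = -1.59*n^2 - 8.82*n - 2.43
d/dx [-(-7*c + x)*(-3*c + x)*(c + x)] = -11*c^2 + 18*c*x - 3*x^2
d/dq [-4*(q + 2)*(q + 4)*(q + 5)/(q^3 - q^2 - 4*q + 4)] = 24*(2*q^2 + 6*q - 13)/(q^4 - 6*q^3 + 13*q^2 - 12*q + 4)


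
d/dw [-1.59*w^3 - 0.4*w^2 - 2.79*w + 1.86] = -4.77*w^2 - 0.8*w - 2.79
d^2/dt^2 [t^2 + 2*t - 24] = 2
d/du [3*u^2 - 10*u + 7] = 6*u - 10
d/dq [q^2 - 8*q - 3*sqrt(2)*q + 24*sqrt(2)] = 2*q - 8 - 3*sqrt(2)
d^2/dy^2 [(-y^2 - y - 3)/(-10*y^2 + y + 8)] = 2*(110*y^3 + 1140*y^2 + 150*y + 299)/(1000*y^6 - 300*y^5 - 2370*y^4 + 479*y^3 + 1896*y^2 - 192*y - 512)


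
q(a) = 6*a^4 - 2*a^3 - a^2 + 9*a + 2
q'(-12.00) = -42303.00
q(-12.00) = 127622.00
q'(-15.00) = -82311.00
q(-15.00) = 310142.00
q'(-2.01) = -206.12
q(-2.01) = 94.05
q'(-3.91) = -1509.54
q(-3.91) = 1473.43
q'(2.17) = 221.65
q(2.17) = 129.43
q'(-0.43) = 6.84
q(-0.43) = -1.69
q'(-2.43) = -365.94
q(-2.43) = 212.13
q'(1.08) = 30.07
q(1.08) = 16.20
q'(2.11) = 203.52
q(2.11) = 116.68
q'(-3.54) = -1123.79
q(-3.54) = 988.58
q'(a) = 24*a^3 - 6*a^2 - 2*a + 9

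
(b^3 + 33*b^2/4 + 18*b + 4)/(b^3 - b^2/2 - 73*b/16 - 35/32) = 8*(b^2 + 8*b + 16)/(8*b^2 - 6*b - 35)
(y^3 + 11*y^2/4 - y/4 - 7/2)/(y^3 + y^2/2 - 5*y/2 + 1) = (4*y + 7)/(2*(2*y - 1))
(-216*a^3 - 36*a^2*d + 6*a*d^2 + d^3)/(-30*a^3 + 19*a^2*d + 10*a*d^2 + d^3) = (36*a^2 - d^2)/(5*a^2 - 4*a*d - d^2)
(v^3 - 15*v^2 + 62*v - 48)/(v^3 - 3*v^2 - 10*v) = (-v^3 + 15*v^2 - 62*v + 48)/(v*(-v^2 + 3*v + 10))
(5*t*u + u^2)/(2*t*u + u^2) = (5*t + u)/(2*t + u)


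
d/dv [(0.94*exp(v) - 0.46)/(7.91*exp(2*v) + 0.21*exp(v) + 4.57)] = (-7.4354*exp(2*v) + 7.2772*exp(v) + 4.3924)*exp(v)/(62.5681*exp(4*v) + 3.3222*exp(3*v) + 72.3415*exp(2*v) + 1.9194*exp(v) + 20.8849)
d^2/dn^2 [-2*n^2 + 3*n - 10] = -4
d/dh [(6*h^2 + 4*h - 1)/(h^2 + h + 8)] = (2*h^2 + 98*h + 33)/(h^4 + 2*h^3 + 17*h^2 + 16*h + 64)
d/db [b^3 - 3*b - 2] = 3*b^2 - 3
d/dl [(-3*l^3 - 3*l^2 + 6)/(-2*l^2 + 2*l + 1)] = 3*(2*l^4 - 4*l^3 - 5*l^2 + 6*l - 4)/(4*l^4 - 8*l^3 + 4*l + 1)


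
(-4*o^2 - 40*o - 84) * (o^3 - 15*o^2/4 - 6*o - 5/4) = -4*o^5 - 25*o^4 + 90*o^3 + 560*o^2 + 554*o + 105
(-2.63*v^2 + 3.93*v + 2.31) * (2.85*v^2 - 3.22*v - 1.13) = -7.4955*v^4 + 19.6691*v^3 - 3.0992*v^2 - 11.8791*v - 2.6103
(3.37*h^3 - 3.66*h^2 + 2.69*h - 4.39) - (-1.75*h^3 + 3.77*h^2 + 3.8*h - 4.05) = 5.12*h^3 - 7.43*h^2 - 1.11*h - 0.34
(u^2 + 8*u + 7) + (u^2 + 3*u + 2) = 2*u^2 + 11*u + 9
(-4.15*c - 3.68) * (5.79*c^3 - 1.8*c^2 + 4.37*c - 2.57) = -24.0285*c^4 - 13.8372*c^3 - 11.5115*c^2 - 5.4161*c + 9.4576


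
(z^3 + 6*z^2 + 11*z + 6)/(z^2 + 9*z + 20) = (z^3 + 6*z^2 + 11*z + 6)/(z^2 + 9*z + 20)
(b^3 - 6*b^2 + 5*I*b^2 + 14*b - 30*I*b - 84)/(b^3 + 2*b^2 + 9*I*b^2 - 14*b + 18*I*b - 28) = (b^2 - 2*b*(3 + I) + 12*I)/(b^2 + 2*b*(1 + I) + 4*I)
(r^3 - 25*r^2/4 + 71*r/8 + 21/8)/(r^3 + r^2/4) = 1 - 13/(2*r) + 21/(2*r^2)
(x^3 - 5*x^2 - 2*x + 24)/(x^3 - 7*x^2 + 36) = (x - 4)/(x - 6)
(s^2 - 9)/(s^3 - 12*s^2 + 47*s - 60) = (s + 3)/(s^2 - 9*s + 20)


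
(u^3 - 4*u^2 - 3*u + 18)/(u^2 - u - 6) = u - 3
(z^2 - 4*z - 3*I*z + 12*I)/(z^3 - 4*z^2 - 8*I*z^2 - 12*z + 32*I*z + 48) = (z - 3*I)/(z^2 - 8*I*z - 12)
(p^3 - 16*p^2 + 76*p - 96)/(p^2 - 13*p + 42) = (p^2 - 10*p + 16)/(p - 7)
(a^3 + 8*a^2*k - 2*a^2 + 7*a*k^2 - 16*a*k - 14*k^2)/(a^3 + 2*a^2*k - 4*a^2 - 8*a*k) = (a^3 + 8*a^2*k - 2*a^2 + 7*a*k^2 - 16*a*k - 14*k^2)/(a*(a^2 + 2*a*k - 4*a - 8*k))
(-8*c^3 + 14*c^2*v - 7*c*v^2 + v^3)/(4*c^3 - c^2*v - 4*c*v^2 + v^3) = (-2*c + v)/(c + v)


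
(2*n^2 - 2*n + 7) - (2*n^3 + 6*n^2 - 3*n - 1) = -2*n^3 - 4*n^2 + n + 8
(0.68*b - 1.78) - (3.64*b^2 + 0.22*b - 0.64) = -3.64*b^2 + 0.46*b - 1.14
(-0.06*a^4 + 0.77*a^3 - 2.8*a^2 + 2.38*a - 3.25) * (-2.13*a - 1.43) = 0.1278*a^5 - 1.5543*a^4 + 4.8629*a^3 - 1.0654*a^2 + 3.5191*a + 4.6475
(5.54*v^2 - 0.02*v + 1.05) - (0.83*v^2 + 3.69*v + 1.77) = 4.71*v^2 - 3.71*v - 0.72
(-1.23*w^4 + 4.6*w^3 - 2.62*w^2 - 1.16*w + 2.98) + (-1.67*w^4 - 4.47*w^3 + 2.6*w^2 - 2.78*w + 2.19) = -2.9*w^4 + 0.13*w^3 - 0.02*w^2 - 3.94*w + 5.17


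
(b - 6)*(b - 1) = b^2 - 7*b + 6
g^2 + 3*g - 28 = (g - 4)*(g + 7)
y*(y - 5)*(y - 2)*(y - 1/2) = y^4 - 15*y^3/2 + 27*y^2/2 - 5*y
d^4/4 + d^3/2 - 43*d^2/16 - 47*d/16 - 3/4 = (d/4 + 1)*(d - 3)*(d + 1/2)^2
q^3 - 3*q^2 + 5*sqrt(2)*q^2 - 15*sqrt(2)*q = q*(q - 3)*(q + 5*sqrt(2))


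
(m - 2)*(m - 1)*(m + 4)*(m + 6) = m^4 + 7*m^3 - 4*m^2 - 52*m + 48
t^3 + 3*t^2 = t^2*(t + 3)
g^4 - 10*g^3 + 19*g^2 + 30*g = g*(g - 6)*(g - 5)*(g + 1)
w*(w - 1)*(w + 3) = w^3 + 2*w^2 - 3*w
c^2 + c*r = c*(c + r)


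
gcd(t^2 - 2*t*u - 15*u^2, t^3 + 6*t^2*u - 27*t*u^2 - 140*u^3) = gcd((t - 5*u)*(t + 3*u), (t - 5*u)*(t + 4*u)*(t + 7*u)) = t - 5*u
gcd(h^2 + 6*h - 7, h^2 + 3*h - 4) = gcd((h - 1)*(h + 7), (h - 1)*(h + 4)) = h - 1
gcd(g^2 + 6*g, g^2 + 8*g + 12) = g + 6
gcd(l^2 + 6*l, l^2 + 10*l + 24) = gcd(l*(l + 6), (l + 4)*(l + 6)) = l + 6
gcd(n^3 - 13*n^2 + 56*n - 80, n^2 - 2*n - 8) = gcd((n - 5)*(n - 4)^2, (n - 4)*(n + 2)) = n - 4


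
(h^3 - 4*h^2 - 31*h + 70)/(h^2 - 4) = (h^2 - 2*h - 35)/(h + 2)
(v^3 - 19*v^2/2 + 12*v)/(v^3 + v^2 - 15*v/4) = 2*(v - 8)/(2*v + 5)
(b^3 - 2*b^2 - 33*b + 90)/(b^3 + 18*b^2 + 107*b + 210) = (b^2 - 8*b + 15)/(b^2 + 12*b + 35)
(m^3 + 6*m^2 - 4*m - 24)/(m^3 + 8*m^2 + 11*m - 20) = (m^3 + 6*m^2 - 4*m - 24)/(m^3 + 8*m^2 + 11*m - 20)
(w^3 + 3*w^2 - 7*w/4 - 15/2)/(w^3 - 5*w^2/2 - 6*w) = (-4*w^3 - 12*w^2 + 7*w + 30)/(2*w*(-2*w^2 + 5*w + 12))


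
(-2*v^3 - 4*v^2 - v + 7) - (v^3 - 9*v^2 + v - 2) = -3*v^3 + 5*v^2 - 2*v + 9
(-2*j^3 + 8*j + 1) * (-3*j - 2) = 6*j^4 + 4*j^3 - 24*j^2 - 19*j - 2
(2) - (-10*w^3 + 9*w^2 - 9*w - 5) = 10*w^3 - 9*w^2 + 9*w + 7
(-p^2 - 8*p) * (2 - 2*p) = 2*p^3 + 14*p^2 - 16*p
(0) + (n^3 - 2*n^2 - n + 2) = n^3 - 2*n^2 - n + 2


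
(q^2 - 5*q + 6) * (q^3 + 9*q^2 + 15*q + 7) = q^5 + 4*q^4 - 24*q^3 - 14*q^2 + 55*q + 42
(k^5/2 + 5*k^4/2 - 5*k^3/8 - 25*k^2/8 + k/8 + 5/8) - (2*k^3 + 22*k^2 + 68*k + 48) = k^5/2 + 5*k^4/2 - 21*k^3/8 - 201*k^2/8 - 543*k/8 - 379/8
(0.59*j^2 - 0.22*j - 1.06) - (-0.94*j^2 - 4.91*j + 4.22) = 1.53*j^2 + 4.69*j - 5.28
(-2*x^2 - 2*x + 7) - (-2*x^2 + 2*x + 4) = 3 - 4*x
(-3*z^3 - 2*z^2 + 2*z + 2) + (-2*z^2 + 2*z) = -3*z^3 - 4*z^2 + 4*z + 2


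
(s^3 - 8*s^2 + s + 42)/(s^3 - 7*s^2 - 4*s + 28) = (s - 3)/(s - 2)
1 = 1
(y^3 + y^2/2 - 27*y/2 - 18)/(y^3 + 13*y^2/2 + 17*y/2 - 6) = (2*y^2 - 5*y - 12)/(2*y^2 + 7*y - 4)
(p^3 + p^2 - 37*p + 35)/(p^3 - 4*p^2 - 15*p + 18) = (p^2 + 2*p - 35)/(p^2 - 3*p - 18)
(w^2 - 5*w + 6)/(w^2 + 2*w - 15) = (w - 2)/(w + 5)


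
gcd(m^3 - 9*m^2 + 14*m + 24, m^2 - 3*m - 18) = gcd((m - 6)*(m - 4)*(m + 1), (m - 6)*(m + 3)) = m - 6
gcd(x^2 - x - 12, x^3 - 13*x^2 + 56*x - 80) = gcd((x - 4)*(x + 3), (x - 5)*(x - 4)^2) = x - 4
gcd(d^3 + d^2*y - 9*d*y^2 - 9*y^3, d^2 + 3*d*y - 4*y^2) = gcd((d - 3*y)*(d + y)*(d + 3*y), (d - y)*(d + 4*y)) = 1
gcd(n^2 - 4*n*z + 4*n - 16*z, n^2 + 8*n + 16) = n + 4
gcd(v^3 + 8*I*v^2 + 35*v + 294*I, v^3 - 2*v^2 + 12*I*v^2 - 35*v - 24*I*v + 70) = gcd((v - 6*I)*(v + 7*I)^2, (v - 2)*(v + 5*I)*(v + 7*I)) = v + 7*I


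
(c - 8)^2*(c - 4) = c^3 - 20*c^2 + 128*c - 256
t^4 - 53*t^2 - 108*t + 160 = (t - 8)*(t - 1)*(t + 4)*(t + 5)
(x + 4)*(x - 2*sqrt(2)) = x^2 - 2*sqrt(2)*x + 4*x - 8*sqrt(2)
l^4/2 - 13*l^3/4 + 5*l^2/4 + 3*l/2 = l*(l/2 + 1/4)*(l - 6)*(l - 1)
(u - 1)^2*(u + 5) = u^3 + 3*u^2 - 9*u + 5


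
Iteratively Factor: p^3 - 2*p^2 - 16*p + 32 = (p - 4)*(p^2 + 2*p - 8) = (p - 4)*(p - 2)*(p + 4)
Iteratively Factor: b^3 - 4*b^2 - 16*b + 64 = (b - 4)*(b^2 - 16) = (b - 4)^2*(b + 4)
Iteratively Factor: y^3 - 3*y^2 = (y)*(y^2 - 3*y) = y^2*(y - 3)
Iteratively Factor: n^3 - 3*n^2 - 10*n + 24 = (n - 2)*(n^2 - n - 12) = (n - 4)*(n - 2)*(n + 3)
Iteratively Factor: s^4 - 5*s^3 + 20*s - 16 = (s + 2)*(s^3 - 7*s^2 + 14*s - 8) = (s - 1)*(s + 2)*(s^2 - 6*s + 8) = (s - 4)*(s - 1)*(s + 2)*(s - 2)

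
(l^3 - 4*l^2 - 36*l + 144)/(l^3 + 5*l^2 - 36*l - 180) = (l - 4)/(l + 5)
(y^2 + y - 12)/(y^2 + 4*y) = (y - 3)/y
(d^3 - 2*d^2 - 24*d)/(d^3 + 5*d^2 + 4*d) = (d - 6)/(d + 1)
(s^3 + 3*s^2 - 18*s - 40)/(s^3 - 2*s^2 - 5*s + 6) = (s^2 + s - 20)/(s^2 - 4*s + 3)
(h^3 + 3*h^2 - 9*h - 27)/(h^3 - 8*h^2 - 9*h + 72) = (h + 3)/(h - 8)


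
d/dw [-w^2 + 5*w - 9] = 5 - 2*w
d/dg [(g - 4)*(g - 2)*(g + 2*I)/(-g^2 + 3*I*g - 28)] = (-g^4 + 6*I*g^3 + g^2*(-82 - 30*I) + g*(336 - 80*I) - 176 + 336*I)/(g^4 - 6*I*g^3 + 47*g^2 - 168*I*g + 784)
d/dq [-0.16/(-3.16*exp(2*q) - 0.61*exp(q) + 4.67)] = (-1.0112*exp(q) - 0.0976)*exp(q)/(3.16*exp(2*q) + 0.61*exp(q) - 4.67)^2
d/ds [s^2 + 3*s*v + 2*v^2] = 2*s + 3*v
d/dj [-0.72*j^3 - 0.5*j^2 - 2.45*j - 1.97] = -2.16*j^2 - 1.0*j - 2.45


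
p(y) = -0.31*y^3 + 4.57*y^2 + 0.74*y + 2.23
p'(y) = -0.93*y^2 + 9.14*y + 0.74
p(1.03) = 7.50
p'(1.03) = 9.17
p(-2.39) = 30.80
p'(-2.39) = -26.42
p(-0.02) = 2.22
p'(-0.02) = 0.56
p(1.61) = 13.97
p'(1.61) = 13.04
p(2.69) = 31.26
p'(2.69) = 18.60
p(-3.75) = 80.07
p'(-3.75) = -46.61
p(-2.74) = 40.89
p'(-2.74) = -31.29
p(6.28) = 110.33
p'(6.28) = 21.46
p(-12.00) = 1187.11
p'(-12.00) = -242.86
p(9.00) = 153.07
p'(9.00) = 7.67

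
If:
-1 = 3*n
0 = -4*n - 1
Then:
No Solution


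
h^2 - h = h*(h - 1)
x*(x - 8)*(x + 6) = x^3 - 2*x^2 - 48*x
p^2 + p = p*(p + 1)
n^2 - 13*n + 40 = (n - 8)*(n - 5)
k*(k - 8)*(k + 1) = k^3 - 7*k^2 - 8*k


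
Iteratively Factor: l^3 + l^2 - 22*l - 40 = (l - 5)*(l^2 + 6*l + 8) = (l - 5)*(l + 4)*(l + 2)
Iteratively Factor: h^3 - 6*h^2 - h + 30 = (h - 3)*(h^2 - 3*h - 10) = (h - 3)*(h + 2)*(h - 5)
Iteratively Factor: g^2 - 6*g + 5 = (g - 1)*(g - 5)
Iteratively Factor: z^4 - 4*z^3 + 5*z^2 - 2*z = (z - 2)*(z^3 - 2*z^2 + z) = (z - 2)*(z - 1)*(z^2 - z) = (z - 2)*(z - 1)^2*(z)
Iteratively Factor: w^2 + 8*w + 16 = (w + 4)*(w + 4)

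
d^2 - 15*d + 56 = (d - 8)*(d - 7)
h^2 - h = h*(h - 1)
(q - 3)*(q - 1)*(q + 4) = q^3 - 13*q + 12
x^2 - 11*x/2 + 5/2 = (x - 5)*(x - 1/2)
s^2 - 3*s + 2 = (s - 2)*(s - 1)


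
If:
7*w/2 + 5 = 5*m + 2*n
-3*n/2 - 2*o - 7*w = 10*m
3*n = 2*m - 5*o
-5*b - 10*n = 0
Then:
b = -1456*w/201 - 360/67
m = -301*w/402 - 5/67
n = 728*w/201 + 180/67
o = -497*w/201 - 110/67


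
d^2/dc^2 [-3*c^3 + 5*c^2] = 10 - 18*c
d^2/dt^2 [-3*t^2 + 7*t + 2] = -6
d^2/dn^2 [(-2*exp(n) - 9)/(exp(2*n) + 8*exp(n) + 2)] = 2*(-exp(4*n) - 10*exp(3*n) - 96*exp(2*n) - 236*exp(n) + 68)*exp(n)/(exp(6*n) + 24*exp(5*n) + 198*exp(4*n) + 608*exp(3*n) + 396*exp(2*n) + 96*exp(n) + 8)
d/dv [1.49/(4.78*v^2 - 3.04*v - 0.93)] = (4.5296 - 14.2444*v)/(-4.78*v^2 + 3.04*v + 0.93)^2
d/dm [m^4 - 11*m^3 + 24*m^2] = m*(4*m^2 - 33*m + 48)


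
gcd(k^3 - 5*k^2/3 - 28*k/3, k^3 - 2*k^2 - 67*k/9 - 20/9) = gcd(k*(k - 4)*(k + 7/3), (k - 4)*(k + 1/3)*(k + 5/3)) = k - 4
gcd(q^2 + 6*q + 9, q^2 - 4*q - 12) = 1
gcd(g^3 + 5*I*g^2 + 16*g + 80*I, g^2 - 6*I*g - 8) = g - 4*I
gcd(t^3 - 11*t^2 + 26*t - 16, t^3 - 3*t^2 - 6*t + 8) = t - 1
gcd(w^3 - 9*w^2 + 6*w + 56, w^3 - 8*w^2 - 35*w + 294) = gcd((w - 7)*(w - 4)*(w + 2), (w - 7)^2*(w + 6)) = w - 7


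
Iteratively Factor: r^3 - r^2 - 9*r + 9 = (r - 1)*(r^2 - 9) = (r - 1)*(r + 3)*(r - 3)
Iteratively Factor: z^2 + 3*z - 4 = (z + 4)*(z - 1)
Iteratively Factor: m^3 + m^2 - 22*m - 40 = (m + 4)*(m^2 - 3*m - 10) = (m + 2)*(m + 4)*(m - 5)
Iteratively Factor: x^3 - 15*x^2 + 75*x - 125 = (x - 5)*(x^2 - 10*x + 25) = (x - 5)^2*(x - 5)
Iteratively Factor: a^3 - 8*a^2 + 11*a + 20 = (a - 5)*(a^2 - 3*a - 4) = (a - 5)*(a + 1)*(a - 4)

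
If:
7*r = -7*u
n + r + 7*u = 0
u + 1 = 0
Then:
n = 6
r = 1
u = -1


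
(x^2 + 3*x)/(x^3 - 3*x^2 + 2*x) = (x + 3)/(x^2 - 3*x + 2)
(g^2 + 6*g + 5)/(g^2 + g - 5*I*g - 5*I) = (g + 5)/(g - 5*I)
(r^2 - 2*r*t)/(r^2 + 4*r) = (r - 2*t)/(r + 4)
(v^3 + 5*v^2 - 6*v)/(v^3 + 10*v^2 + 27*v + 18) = v*(v - 1)/(v^2 + 4*v + 3)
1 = 1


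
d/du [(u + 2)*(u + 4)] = 2*u + 6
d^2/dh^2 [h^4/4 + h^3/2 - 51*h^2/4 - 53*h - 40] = 3*h^2 + 3*h - 51/2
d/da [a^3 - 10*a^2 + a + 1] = 3*a^2 - 20*a + 1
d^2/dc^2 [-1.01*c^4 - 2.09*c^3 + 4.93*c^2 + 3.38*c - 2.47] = -12.12*c^2 - 12.54*c + 9.86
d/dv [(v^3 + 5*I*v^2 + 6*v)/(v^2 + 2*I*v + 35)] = (v^4 + 4*I*v^3 + 89*v^2 + 350*I*v + 210)/(v^4 + 4*I*v^3 + 66*v^2 + 140*I*v + 1225)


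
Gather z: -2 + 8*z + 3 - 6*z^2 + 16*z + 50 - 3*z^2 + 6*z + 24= -9*z^2 + 30*z + 75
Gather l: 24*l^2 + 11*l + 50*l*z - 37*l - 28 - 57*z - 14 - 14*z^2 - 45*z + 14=24*l^2 + l*(50*z - 26) - 14*z^2 - 102*z - 28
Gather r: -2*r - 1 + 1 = -2*r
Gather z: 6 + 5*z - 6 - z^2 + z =-z^2 + 6*z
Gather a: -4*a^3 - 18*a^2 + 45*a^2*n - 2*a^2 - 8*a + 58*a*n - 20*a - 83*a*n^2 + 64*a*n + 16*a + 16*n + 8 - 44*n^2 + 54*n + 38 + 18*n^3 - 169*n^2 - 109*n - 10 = -4*a^3 + a^2*(45*n - 20) + a*(-83*n^2 + 122*n - 12) + 18*n^3 - 213*n^2 - 39*n + 36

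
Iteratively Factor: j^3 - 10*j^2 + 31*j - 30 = (j - 3)*(j^2 - 7*j + 10) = (j - 3)*(j - 2)*(j - 5)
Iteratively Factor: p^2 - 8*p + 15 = (p - 5)*(p - 3)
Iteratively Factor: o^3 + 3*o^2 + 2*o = (o + 1)*(o^2 + 2*o) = (o + 1)*(o + 2)*(o)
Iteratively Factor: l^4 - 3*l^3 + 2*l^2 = (l)*(l^3 - 3*l^2 + 2*l) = l^2*(l^2 - 3*l + 2) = l^2*(l - 2)*(l - 1)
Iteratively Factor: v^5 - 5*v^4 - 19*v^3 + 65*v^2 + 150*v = (v)*(v^4 - 5*v^3 - 19*v^2 + 65*v + 150) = v*(v + 3)*(v^3 - 8*v^2 + 5*v + 50) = v*(v - 5)*(v + 3)*(v^2 - 3*v - 10) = v*(v - 5)*(v + 2)*(v + 3)*(v - 5)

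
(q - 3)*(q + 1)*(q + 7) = q^3 + 5*q^2 - 17*q - 21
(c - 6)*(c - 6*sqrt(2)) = c^2 - 6*sqrt(2)*c - 6*c + 36*sqrt(2)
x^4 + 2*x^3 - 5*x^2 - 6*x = x*(x - 2)*(x + 1)*(x + 3)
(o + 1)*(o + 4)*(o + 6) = o^3 + 11*o^2 + 34*o + 24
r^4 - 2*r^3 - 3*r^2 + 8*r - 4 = (r - 2)*(r - 1)^2*(r + 2)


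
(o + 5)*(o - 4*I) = o^2 + 5*o - 4*I*o - 20*I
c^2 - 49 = (c - 7)*(c + 7)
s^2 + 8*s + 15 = (s + 3)*(s + 5)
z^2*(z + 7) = z^3 + 7*z^2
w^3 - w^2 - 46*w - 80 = (w - 8)*(w + 2)*(w + 5)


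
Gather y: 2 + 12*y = 12*y + 2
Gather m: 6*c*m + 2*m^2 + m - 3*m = 2*m^2 + m*(6*c - 2)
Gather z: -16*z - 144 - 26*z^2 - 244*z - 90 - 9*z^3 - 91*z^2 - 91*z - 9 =-9*z^3 - 117*z^2 - 351*z - 243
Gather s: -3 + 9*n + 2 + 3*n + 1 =12*n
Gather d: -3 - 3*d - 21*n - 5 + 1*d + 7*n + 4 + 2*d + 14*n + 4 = 0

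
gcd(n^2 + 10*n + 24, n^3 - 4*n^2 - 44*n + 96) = n + 6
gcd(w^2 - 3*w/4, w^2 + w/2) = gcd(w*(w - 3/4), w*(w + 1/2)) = w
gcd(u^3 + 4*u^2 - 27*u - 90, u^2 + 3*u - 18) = u + 6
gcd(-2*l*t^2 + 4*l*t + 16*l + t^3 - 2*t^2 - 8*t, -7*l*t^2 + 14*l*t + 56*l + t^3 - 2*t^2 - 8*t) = t^2 - 2*t - 8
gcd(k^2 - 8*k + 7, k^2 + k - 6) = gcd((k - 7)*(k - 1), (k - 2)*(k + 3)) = 1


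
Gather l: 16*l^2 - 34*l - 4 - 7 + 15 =16*l^2 - 34*l + 4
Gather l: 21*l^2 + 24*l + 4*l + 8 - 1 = 21*l^2 + 28*l + 7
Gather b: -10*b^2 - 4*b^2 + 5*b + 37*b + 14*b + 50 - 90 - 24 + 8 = -14*b^2 + 56*b - 56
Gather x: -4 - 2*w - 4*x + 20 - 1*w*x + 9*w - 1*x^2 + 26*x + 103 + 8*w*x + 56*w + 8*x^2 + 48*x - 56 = 63*w + 7*x^2 + x*(7*w + 70) + 63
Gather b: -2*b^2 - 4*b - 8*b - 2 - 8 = -2*b^2 - 12*b - 10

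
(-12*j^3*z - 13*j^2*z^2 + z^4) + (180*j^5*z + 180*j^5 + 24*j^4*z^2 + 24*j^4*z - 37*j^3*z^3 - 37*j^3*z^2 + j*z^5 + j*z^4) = 180*j^5*z + 180*j^5 + 24*j^4*z^2 + 24*j^4*z - 37*j^3*z^3 - 37*j^3*z^2 - 12*j^3*z - 13*j^2*z^2 + j*z^5 + j*z^4 + z^4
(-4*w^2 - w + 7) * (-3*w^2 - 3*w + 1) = 12*w^4 + 15*w^3 - 22*w^2 - 22*w + 7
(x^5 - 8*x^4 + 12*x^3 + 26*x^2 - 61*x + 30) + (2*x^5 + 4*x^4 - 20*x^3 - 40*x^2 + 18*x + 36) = 3*x^5 - 4*x^4 - 8*x^3 - 14*x^2 - 43*x + 66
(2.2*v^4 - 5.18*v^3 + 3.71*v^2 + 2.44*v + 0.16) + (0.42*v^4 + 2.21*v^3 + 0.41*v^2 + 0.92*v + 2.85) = 2.62*v^4 - 2.97*v^3 + 4.12*v^2 + 3.36*v + 3.01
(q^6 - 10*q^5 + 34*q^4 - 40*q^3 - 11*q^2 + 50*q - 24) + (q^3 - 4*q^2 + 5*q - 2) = q^6 - 10*q^5 + 34*q^4 - 39*q^3 - 15*q^2 + 55*q - 26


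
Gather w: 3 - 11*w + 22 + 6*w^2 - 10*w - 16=6*w^2 - 21*w + 9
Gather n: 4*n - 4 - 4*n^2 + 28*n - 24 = -4*n^2 + 32*n - 28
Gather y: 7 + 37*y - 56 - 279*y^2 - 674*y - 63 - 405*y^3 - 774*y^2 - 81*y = -405*y^3 - 1053*y^2 - 718*y - 112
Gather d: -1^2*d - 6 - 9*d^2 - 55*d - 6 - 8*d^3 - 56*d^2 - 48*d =-8*d^3 - 65*d^2 - 104*d - 12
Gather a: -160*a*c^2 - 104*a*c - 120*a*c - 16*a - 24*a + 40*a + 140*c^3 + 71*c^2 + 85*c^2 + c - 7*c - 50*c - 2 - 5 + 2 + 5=a*(-160*c^2 - 224*c) + 140*c^3 + 156*c^2 - 56*c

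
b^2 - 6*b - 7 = (b - 7)*(b + 1)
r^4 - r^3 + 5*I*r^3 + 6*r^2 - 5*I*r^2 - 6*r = r*(r + 6*I)*(-I*r + I)*(I*r + 1)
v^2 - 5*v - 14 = (v - 7)*(v + 2)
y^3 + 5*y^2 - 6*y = y*(y - 1)*(y + 6)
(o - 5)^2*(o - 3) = o^3 - 13*o^2 + 55*o - 75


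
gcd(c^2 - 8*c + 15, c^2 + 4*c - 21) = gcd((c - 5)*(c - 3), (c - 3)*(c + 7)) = c - 3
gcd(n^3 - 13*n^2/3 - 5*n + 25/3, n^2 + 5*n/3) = n + 5/3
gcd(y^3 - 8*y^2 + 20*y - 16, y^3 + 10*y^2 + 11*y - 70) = y - 2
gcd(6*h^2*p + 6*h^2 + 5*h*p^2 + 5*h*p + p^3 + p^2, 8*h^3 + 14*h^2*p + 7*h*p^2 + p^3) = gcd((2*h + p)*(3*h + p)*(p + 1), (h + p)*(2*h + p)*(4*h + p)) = 2*h + p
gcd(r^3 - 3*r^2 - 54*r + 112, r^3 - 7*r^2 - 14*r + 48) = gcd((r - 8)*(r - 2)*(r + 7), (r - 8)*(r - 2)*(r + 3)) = r^2 - 10*r + 16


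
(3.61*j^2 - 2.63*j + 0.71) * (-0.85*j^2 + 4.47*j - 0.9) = -3.0685*j^4 + 18.3722*j^3 - 15.6086*j^2 + 5.5407*j - 0.639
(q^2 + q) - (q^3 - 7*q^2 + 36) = -q^3 + 8*q^2 + q - 36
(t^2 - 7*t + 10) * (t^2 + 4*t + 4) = t^4 - 3*t^3 - 14*t^2 + 12*t + 40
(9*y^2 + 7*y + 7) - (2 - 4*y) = 9*y^2 + 11*y + 5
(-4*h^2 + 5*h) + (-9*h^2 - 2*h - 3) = -13*h^2 + 3*h - 3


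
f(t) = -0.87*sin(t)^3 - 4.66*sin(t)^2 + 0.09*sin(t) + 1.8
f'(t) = -2.61*sin(t)^2*cos(t) - 9.32*sin(t)*cos(t) + 0.09*cos(t)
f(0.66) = -0.10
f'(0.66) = -5.22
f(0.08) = 1.78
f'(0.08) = -0.67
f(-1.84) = -1.84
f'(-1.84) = -1.77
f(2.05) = -2.40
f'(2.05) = 4.72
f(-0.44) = 0.98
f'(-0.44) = 3.24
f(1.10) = -2.44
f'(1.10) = -4.67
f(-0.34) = 1.28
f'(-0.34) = 2.74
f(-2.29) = -0.53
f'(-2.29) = -3.71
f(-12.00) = 0.37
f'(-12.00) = -4.78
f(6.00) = 1.43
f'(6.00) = 2.39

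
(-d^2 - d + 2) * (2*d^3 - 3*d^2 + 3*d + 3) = -2*d^5 + d^4 + 4*d^3 - 12*d^2 + 3*d + 6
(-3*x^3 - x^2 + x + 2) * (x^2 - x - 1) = -3*x^5 + 2*x^4 + 5*x^3 + 2*x^2 - 3*x - 2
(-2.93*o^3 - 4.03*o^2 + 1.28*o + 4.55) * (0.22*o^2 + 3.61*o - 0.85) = -0.6446*o^5 - 11.4639*o^4 - 11.7762*o^3 + 9.0473*o^2 + 15.3375*o - 3.8675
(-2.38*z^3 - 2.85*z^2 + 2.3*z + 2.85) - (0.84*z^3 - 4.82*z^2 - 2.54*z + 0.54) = -3.22*z^3 + 1.97*z^2 + 4.84*z + 2.31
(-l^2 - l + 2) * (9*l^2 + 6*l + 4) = -9*l^4 - 15*l^3 + 8*l^2 + 8*l + 8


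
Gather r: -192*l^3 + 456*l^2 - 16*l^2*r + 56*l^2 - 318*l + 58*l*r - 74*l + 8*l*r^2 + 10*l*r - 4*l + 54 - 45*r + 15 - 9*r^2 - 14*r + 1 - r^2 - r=-192*l^3 + 512*l^2 - 396*l + r^2*(8*l - 10) + r*(-16*l^2 + 68*l - 60) + 70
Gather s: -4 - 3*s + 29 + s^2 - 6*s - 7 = s^2 - 9*s + 18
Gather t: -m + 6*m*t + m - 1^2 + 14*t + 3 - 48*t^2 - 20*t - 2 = -48*t^2 + t*(6*m - 6)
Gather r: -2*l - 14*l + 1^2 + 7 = 8 - 16*l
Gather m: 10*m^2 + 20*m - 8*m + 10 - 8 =10*m^2 + 12*m + 2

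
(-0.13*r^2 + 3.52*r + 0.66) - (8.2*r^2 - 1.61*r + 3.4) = -8.33*r^2 + 5.13*r - 2.74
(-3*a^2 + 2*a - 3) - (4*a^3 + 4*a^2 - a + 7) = -4*a^3 - 7*a^2 + 3*a - 10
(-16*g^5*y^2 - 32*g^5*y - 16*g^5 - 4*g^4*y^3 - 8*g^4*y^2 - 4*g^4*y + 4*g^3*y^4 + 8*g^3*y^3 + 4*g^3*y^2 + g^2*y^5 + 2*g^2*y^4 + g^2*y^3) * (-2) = 32*g^5*y^2 + 64*g^5*y + 32*g^5 + 8*g^4*y^3 + 16*g^4*y^2 + 8*g^4*y - 8*g^3*y^4 - 16*g^3*y^3 - 8*g^3*y^2 - 2*g^2*y^5 - 4*g^2*y^4 - 2*g^2*y^3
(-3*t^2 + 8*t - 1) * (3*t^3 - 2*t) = -9*t^5 + 24*t^4 + 3*t^3 - 16*t^2 + 2*t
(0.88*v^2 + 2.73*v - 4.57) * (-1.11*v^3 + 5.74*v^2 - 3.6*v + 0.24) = -0.9768*v^5 + 2.0209*v^4 + 17.5749*v^3 - 35.8486*v^2 + 17.1072*v - 1.0968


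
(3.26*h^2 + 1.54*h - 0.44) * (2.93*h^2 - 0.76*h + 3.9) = 9.5518*h^4 + 2.0346*h^3 + 10.2544*h^2 + 6.3404*h - 1.716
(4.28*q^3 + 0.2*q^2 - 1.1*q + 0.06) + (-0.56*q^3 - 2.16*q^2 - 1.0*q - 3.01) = 3.72*q^3 - 1.96*q^2 - 2.1*q - 2.95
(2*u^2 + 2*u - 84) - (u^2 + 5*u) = u^2 - 3*u - 84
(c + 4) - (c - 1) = 5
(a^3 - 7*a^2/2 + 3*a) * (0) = 0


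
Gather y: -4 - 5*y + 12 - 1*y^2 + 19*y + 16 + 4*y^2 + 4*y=3*y^2 + 18*y + 24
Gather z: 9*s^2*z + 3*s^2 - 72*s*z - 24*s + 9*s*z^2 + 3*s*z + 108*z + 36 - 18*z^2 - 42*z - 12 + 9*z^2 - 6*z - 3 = 3*s^2 - 24*s + z^2*(9*s - 9) + z*(9*s^2 - 69*s + 60) + 21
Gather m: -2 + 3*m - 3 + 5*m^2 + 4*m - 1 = 5*m^2 + 7*m - 6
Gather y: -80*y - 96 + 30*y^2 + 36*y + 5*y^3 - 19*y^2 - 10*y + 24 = 5*y^3 + 11*y^2 - 54*y - 72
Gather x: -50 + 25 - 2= -27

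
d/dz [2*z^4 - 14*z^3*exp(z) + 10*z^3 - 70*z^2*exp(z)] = 2*z*(-7*z^2*exp(z) + 4*z^2 - 56*z*exp(z) + 15*z - 70*exp(z))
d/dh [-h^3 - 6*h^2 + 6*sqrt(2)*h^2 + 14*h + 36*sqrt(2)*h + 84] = -3*h^2 - 12*h + 12*sqrt(2)*h + 14 + 36*sqrt(2)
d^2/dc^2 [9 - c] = 0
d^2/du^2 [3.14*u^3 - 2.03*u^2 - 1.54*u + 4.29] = 18.84*u - 4.06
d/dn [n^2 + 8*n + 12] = 2*n + 8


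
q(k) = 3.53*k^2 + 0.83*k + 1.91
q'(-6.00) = -41.53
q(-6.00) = 124.01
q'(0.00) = 0.83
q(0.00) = 1.91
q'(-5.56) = -38.42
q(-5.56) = 106.42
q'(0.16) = 1.96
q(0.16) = 2.13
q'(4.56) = 33.02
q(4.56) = 79.10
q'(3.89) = 28.29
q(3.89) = 58.56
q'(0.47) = 4.15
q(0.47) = 3.08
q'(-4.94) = -34.05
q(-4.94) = 83.95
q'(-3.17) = -21.55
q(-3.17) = 34.75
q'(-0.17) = -0.37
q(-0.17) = 1.87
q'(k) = 7.06*k + 0.83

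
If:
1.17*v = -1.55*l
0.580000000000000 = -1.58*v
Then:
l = 0.28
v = -0.37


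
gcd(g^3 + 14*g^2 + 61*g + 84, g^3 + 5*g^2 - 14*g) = g + 7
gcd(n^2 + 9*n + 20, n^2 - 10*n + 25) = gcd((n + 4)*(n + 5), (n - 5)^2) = 1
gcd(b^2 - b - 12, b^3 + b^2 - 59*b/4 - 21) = b - 4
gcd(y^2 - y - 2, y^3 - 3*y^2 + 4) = y^2 - y - 2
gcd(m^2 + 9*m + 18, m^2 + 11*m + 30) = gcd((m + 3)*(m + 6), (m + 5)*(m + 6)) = m + 6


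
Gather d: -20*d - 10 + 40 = 30 - 20*d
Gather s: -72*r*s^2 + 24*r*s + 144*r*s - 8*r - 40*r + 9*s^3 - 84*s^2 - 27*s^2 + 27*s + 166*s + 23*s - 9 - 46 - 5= -48*r + 9*s^3 + s^2*(-72*r - 111) + s*(168*r + 216) - 60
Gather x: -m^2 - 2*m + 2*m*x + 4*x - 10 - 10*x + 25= -m^2 - 2*m + x*(2*m - 6) + 15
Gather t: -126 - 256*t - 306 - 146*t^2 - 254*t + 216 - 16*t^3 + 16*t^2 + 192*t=-16*t^3 - 130*t^2 - 318*t - 216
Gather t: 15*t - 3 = 15*t - 3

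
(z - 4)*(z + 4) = z^2 - 16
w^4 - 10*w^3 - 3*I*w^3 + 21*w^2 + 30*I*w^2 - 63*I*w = w*(w - 7)*(w - 3)*(w - 3*I)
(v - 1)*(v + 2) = v^2 + v - 2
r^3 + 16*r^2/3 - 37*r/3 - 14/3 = (r - 2)*(r + 1/3)*(r + 7)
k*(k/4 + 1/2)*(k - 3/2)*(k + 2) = k^4/4 + 5*k^3/8 - k^2/2 - 3*k/2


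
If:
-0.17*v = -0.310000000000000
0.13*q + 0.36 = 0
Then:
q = -2.77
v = 1.82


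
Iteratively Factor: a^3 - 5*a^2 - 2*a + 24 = (a - 4)*(a^2 - a - 6) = (a - 4)*(a - 3)*(a + 2)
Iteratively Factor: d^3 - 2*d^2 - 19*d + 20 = (d - 1)*(d^2 - d - 20) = (d - 5)*(d - 1)*(d + 4)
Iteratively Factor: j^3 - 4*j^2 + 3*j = (j - 1)*(j^2 - 3*j) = j*(j - 1)*(j - 3)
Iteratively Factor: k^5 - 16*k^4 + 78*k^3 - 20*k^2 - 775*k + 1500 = (k + 3)*(k^4 - 19*k^3 + 135*k^2 - 425*k + 500) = (k - 5)*(k + 3)*(k^3 - 14*k^2 + 65*k - 100) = (k - 5)^2*(k + 3)*(k^2 - 9*k + 20) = (k - 5)^2*(k - 4)*(k + 3)*(k - 5)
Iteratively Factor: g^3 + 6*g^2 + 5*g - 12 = (g + 3)*(g^2 + 3*g - 4) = (g - 1)*(g + 3)*(g + 4)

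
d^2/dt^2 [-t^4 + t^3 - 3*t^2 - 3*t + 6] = -12*t^2 + 6*t - 6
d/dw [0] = 0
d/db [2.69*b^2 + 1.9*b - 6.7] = 5.38*b + 1.9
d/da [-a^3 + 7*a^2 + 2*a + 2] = -3*a^2 + 14*a + 2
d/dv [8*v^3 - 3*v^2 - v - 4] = 24*v^2 - 6*v - 1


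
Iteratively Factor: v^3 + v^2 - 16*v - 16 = (v + 4)*(v^2 - 3*v - 4) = (v - 4)*(v + 4)*(v + 1)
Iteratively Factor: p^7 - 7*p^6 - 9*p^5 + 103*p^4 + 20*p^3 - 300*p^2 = (p)*(p^6 - 7*p^5 - 9*p^4 + 103*p^3 + 20*p^2 - 300*p) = p*(p + 3)*(p^5 - 10*p^4 + 21*p^3 + 40*p^2 - 100*p) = p*(p + 2)*(p + 3)*(p^4 - 12*p^3 + 45*p^2 - 50*p) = p*(p - 5)*(p + 2)*(p + 3)*(p^3 - 7*p^2 + 10*p) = p*(p - 5)^2*(p + 2)*(p + 3)*(p^2 - 2*p) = p*(p - 5)^2*(p - 2)*(p + 2)*(p + 3)*(p)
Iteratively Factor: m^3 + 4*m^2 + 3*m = (m + 3)*(m^2 + m) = m*(m + 3)*(m + 1)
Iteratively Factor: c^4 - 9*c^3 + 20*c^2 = (c - 5)*(c^3 - 4*c^2) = (c - 5)*(c - 4)*(c^2) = c*(c - 5)*(c - 4)*(c)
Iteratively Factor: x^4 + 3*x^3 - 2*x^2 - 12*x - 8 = (x + 1)*(x^3 + 2*x^2 - 4*x - 8) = (x + 1)*(x + 2)*(x^2 - 4) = (x + 1)*(x + 2)^2*(x - 2)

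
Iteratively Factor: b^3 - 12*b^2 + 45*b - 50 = (b - 5)*(b^2 - 7*b + 10) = (b - 5)*(b - 2)*(b - 5)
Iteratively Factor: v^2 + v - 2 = (v - 1)*(v + 2)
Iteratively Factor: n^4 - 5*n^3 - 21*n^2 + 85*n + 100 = (n + 4)*(n^3 - 9*n^2 + 15*n + 25) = (n - 5)*(n + 4)*(n^2 - 4*n - 5) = (n - 5)^2*(n + 4)*(n + 1)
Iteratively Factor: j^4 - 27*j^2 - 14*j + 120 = (j + 4)*(j^3 - 4*j^2 - 11*j + 30) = (j - 5)*(j + 4)*(j^2 + j - 6) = (j - 5)*(j + 3)*(j + 4)*(j - 2)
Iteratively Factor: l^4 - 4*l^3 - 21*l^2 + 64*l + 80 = (l - 4)*(l^3 - 21*l - 20) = (l - 5)*(l - 4)*(l^2 + 5*l + 4) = (l - 5)*(l - 4)*(l + 4)*(l + 1)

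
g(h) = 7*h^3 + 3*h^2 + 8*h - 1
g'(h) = 21*h^2 + 6*h + 8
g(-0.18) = -2.38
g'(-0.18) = 7.60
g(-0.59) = -6.11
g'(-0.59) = 11.77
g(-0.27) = -3.08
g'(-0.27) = 7.91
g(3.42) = 341.46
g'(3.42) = 274.14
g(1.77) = 61.38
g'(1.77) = 84.41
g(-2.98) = -183.44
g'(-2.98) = 176.61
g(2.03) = 86.16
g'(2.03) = 106.72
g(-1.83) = -48.49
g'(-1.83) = 67.35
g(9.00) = 5417.00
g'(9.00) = 1763.00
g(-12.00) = -11761.00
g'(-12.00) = 2960.00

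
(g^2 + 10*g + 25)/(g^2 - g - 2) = (g^2 + 10*g + 25)/(g^2 - g - 2)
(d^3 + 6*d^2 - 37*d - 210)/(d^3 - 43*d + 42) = (d + 5)/(d - 1)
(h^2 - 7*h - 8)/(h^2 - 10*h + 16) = (h + 1)/(h - 2)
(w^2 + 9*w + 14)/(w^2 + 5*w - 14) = (w + 2)/(w - 2)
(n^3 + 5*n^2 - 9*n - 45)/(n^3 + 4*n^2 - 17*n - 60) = (n - 3)/(n - 4)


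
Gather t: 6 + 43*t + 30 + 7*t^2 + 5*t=7*t^2 + 48*t + 36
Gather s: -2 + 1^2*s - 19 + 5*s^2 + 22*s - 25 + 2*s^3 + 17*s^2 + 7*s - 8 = 2*s^3 + 22*s^2 + 30*s - 54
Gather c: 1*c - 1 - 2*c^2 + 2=-2*c^2 + c + 1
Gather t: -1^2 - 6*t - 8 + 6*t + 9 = 0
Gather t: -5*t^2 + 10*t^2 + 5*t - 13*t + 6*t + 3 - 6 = 5*t^2 - 2*t - 3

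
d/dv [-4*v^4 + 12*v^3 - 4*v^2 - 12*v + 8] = -16*v^3 + 36*v^2 - 8*v - 12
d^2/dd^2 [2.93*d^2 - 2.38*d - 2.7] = 5.86000000000000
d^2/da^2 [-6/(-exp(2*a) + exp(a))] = -(6*(exp(a) - 1)*(4*exp(a) - 1) - 12*(2*exp(a) - 1)^2)*exp(-a)/(exp(a) - 1)^3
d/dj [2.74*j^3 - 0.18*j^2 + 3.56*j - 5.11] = 8.22*j^2 - 0.36*j + 3.56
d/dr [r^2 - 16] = 2*r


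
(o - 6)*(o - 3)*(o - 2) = o^3 - 11*o^2 + 36*o - 36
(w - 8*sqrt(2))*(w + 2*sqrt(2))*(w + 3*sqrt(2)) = w^3 - 3*sqrt(2)*w^2 - 68*w - 96*sqrt(2)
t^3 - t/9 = t*(t - 1/3)*(t + 1/3)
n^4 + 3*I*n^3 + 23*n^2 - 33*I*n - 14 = (n - 2*I)*(n - I)^2*(n + 7*I)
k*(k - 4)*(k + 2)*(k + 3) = k^4 + k^3 - 14*k^2 - 24*k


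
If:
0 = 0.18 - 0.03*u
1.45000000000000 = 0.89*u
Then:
No Solution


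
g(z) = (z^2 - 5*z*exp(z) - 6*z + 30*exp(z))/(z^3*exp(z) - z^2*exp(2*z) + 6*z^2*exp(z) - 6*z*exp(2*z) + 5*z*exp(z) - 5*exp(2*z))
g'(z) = (z^2 - 5*z*exp(z) - 6*z + 30*exp(z))*(-z^3*exp(z) + 2*z^2*exp(2*z) - 9*z^2*exp(z) + 14*z*exp(2*z) - 17*z*exp(z) + 16*exp(2*z) - 5*exp(z))/(z^3*exp(z) - z^2*exp(2*z) + 6*z^2*exp(z) - 6*z*exp(2*z) + 5*z*exp(z) - 5*exp(2*z))^2 + (-5*z*exp(z) + 2*z + 25*exp(z) - 6)/(z^3*exp(z) - z^2*exp(2*z) + 6*z^2*exp(z) - 6*z*exp(2*z) + 5*z*exp(z) - 5*exp(2*z))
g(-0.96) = -240.77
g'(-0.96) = 6167.02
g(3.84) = -0.01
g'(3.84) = 0.01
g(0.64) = -2.15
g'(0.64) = 3.72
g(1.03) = -1.06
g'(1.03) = 1.99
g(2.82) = -0.04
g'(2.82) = 0.07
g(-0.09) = -6.92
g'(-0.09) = 11.18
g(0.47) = -2.86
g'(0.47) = 4.71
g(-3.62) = 102.26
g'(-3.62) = -144.27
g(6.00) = 0.00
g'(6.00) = 0.00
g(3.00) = -0.03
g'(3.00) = 0.05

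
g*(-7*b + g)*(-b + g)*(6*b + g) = 42*b^3*g - 41*b^2*g^2 - 2*b*g^3 + g^4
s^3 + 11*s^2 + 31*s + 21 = (s + 1)*(s + 3)*(s + 7)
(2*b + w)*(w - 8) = 2*b*w - 16*b + w^2 - 8*w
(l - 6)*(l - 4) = l^2 - 10*l + 24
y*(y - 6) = y^2 - 6*y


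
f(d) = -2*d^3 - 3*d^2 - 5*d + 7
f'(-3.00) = -41.00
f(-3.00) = 49.00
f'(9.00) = -545.00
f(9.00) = -1739.00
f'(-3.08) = -43.44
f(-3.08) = 52.38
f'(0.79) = -13.48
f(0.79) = 0.19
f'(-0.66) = -3.65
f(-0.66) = 9.57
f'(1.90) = -38.06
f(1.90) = -27.05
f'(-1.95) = -16.12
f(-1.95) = 20.17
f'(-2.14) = -19.64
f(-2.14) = 23.56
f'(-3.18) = -46.59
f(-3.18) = 56.88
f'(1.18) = -20.43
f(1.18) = -6.36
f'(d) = -6*d^2 - 6*d - 5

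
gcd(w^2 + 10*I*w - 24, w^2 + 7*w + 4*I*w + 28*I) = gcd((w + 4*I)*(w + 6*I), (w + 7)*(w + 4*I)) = w + 4*I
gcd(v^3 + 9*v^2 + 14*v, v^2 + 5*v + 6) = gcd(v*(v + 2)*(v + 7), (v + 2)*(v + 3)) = v + 2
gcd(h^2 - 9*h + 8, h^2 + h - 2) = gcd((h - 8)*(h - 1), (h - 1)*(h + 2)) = h - 1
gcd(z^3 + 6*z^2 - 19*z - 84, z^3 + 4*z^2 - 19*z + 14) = z + 7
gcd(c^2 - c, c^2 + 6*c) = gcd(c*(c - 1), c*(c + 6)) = c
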